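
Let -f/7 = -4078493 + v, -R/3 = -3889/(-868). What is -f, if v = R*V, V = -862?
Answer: -1765037485/62 ≈ -2.8468e+7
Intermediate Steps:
R = -11667/868 (R = -(-11667)/(-868) = -(-11667)*(-1)/868 = -3*3889/868 = -11667/868 ≈ -13.441)
v = 5028477/434 (v = -11667/868*(-862) = 5028477/434 ≈ 11586.)
f = 1765037485/62 (f = -7*(-4078493 + 5028477/434) = -7*(-1765037485/434) = 1765037485/62 ≈ 2.8468e+7)
-f = -1*1765037485/62 = -1765037485/62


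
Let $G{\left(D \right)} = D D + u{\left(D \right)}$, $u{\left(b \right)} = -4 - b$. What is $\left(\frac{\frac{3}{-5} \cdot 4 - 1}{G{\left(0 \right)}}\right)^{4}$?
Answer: $\frac{83521}{160000} \approx 0.52201$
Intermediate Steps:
$G{\left(D \right)} = -4 + D^{2} - D$ ($G{\left(D \right)} = D D - \left(4 + D\right) = D^{2} - \left(4 + D\right) = -4 + D^{2} - D$)
$\left(\frac{\frac{3}{-5} \cdot 4 - 1}{G{\left(0 \right)}}\right)^{4} = \left(\frac{\frac{3}{-5} \cdot 4 - 1}{-4 + 0^{2} - 0}\right)^{4} = \left(\frac{3 \left(- \frac{1}{5}\right) 4 - 1}{-4 + 0 + 0}\right)^{4} = \left(\frac{\left(- \frac{3}{5}\right) 4 - 1}{-4}\right)^{4} = \left(\left(- \frac{12}{5} - 1\right) \left(- \frac{1}{4}\right)\right)^{4} = \left(\left(- \frac{17}{5}\right) \left(- \frac{1}{4}\right)\right)^{4} = \left(\frac{17}{20}\right)^{4} = \frac{83521}{160000}$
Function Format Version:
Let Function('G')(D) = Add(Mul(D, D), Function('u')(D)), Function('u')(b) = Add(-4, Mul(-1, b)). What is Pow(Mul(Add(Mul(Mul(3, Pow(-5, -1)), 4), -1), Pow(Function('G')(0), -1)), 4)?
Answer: Rational(83521, 160000) ≈ 0.52201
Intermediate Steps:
Function('G')(D) = Add(-4, Pow(D, 2), Mul(-1, D)) (Function('G')(D) = Add(Mul(D, D), Add(-4, Mul(-1, D))) = Add(Pow(D, 2), Add(-4, Mul(-1, D))) = Add(-4, Pow(D, 2), Mul(-1, D)))
Pow(Mul(Add(Mul(Mul(3, Pow(-5, -1)), 4), -1), Pow(Function('G')(0), -1)), 4) = Pow(Mul(Add(Mul(Mul(3, Pow(-5, -1)), 4), -1), Pow(Add(-4, Pow(0, 2), Mul(-1, 0)), -1)), 4) = Pow(Mul(Add(Mul(Mul(3, Rational(-1, 5)), 4), -1), Pow(Add(-4, 0, 0), -1)), 4) = Pow(Mul(Add(Mul(Rational(-3, 5), 4), -1), Pow(-4, -1)), 4) = Pow(Mul(Add(Rational(-12, 5), -1), Rational(-1, 4)), 4) = Pow(Mul(Rational(-17, 5), Rational(-1, 4)), 4) = Pow(Rational(17, 20), 4) = Rational(83521, 160000)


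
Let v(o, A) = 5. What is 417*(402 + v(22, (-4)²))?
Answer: 169719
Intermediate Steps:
417*(402 + v(22, (-4)²)) = 417*(402 + 5) = 417*407 = 169719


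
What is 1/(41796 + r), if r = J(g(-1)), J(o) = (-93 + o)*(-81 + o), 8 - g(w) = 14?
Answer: 1/50409 ≈ 1.9838e-5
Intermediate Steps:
g(w) = -6 (g(w) = 8 - 1*14 = 8 - 14 = -6)
r = 8613 (r = 7533 + (-6)² - 174*(-6) = 7533 + 36 + 1044 = 8613)
1/(41796 + r) = 1/(41796 + 8613) = 1/50409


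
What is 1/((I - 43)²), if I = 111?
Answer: 1/4624 ≈ 0.00021626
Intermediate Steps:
1/((I - 43)²) = 1/((111 - 43)²) = 1/(68²) = 1/4624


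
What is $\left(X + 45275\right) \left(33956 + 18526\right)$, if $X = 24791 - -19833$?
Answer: $4718079318$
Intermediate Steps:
$X = 44624$ ($X = 24791 + 19833 = 44624$)
$\left(X + 45275\right) \left(33956 + 18526\right) = \left(44624 + 45275\right) \left(33956 + 18526\right) = 89899 \cdot 52482 = 4718079318$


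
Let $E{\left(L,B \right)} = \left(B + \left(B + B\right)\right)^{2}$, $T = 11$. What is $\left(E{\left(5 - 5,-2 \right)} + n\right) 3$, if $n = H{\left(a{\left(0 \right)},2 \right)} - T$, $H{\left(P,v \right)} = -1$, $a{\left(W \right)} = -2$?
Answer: $72$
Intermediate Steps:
$E{\left(L,B \right)} = 9 B^{2}$ ($E{\left(L,B \right)} = \left(B + 2 B\right)^{2} = \left(3 B\right)^{2} = 9 B^{2}$)
$n = -12$ ($n = -1 - 11 = -12$)
$\left(E{\left(5 - 5,-2 \right)} + n\right) 3 = \left(9 \left(-2\right)^{2} - 12\right) 3 = \left(9 \cdot 4 - 12\right) 3 = \left(36 - 12\right) 3 = 24 \cdot 3 = 72$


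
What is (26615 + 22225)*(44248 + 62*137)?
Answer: 2575919280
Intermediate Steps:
(26615 + 22225)*(44248 + 62*137) = 48840*(44248 + 8494) = 48840*52742 = 2575919280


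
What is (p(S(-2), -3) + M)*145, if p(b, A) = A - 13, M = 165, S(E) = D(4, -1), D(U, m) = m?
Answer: 21605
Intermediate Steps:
S(E) = -1
p(b, A) = -13 + A
(p(S(-2), -3) + M)*145 = ((-13 - 3) + 165)*145 = (-16 + 165)*145 = 149*145 = 21605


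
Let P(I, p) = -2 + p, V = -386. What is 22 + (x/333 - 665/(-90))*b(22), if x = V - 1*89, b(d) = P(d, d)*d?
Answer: 880946/333 ≈ 2645.5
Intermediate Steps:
b(d) = d*(-2 + d) (b(d) = (-2 + d)*d = d*(-2 + d))
x = -475 (x = -386 - 1*89 = -386 - 89 = -475)
22 + (x/333 - 665/(-90))*b(22) = 22 + (-475/333 - 665/(-90))*(22*(-2 + 22)) = 22 + (-475*1/333 - 665*(-1/90))*(22*20) = 22 + (-475/333 + 133/18)*440 = 22 + (3971/666)*440 = 22 + 873620/333 = 880946/333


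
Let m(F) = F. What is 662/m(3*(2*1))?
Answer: 331/3 ≈ 110.33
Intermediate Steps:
662/m(3*(2*1)) = 662/((3*(2*1))) = 662/((3*2)) = 662/6 = 662*(⅙) = 331/3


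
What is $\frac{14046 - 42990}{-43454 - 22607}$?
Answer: $\frac{28944}{66061} \approx 0.43814$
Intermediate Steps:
$\frac{14046 - 42990}{-43454 - 22607} = - \frac{28944}{-66061} = \left(-28944\right) \left(- \frac{1}{66061}\right) = \frac{28944}{66061}$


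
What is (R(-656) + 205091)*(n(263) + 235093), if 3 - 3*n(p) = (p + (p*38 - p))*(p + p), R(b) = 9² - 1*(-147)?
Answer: -934522158278/3 ≈ -3.1151e+11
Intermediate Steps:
R(b) = 228 (R(b) = 81 + 147 = 228)
n(p) = 1 - 76*p²/3 (n(p) = 1 - (p + (p*38 - p))*(p + p)/3 = 1 - (p + (38*p - p))*2*p/3 = 1 - (p + 37*p)*2*p/3 = 1 - 38*p*2*p/3 = 1 - 76*p²/3)
(R(-656) + 205091)*(n(263) + 235093) = (228 + 205091)*((1 - 76/3*263²) + 235093) = 205319*((1 - 76/3*69169) + 235093) = 205319*((1 - 5256844/3) + 235093) = 205319*(-5256841/3 + 235093) = 205319*(-4551562/3) = -934522158278/3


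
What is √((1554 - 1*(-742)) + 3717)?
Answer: √6013 ≈ 77.544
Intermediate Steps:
√((1554 - 1*(-742)) + 3717) = √((1554 + 742) + 3717) = √(2296 + 3717) = √6013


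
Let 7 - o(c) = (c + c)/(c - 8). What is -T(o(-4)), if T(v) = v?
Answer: -19/3 ≈ -6.3333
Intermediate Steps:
o(c) = 7 - 2*c/(-8 + c) (o(c) = 7 - (c + c)/(c - 8) = 7 - 2*c/(-8 + c))
-T(o(-4)) = -(-56 + 5*(-4))/(-8 - 4) = -(-56 - 20)/(-12) = -(-1)*(-76)/12 = -1*19/3 = -19/3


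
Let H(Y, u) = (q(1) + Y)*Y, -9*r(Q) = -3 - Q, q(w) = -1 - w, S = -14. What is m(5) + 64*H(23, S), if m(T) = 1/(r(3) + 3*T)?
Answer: 1452867/47 ≈ 30912.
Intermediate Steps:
r(Q) = ⅓ + Q/9 (r(Q) = -(-3 - Q)/9 = ⅓ + Q/9)
H(Y, u) = Y*(-2 + Y) (H(Y, u) = ((-1 - 1*1) + Y)*Y = ((-1 - 1) + Y)*Y = (-2 + Y)*Y = Y*(-2 + Y))
m(T) = 1/(⅔ + 3*T) (m(T) = 1/((⅓ + (⅑)*3) + 3*T) = 1/((⅓ + ⅓) + 3*T) = 1/(⅔ + 3*T))
m(5) + 64*H(23, S) = 3/(2 + 9*5) + 64*(23*(-2 + 23)) = 3/(2 + 45) + 64*(23*21) = 3/47 + 64*483 = 3*(1/47) + 30912 = 3/47 + 30912 = 1452867/47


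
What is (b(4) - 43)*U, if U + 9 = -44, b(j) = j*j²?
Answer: -1113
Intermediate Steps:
b(j) = j³
U = -53 (U = -9 - 44 = -53)
(b(4) - 43)*U = (4³ - 43)*(-53) = (64 - 43)*(-53) = 21*(-53) = -1113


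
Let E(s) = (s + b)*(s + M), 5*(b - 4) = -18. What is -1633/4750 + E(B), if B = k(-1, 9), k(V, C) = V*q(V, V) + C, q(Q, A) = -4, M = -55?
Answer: -2674933/4750 ≈ -563.14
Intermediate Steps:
b = ⅖ (b = 4 + (⅕)*(-18) = 4 - 18/5 = ⅖ ≈ 0.40000)
k(V, C) = C - 4*V (k(V, C) = V*(-4) + C = -4*V + C = C - 4*V)
B = 13 (B = 9 - 4*(-1) = 9 + 4 = 13)
E(s) = (-55 + s)*(⅖ + s) (E(s) = (s + ⅖)*(s - 55) = (⅖ + s)*(-55 + s) = (-55 + s)*(⅖ + s))
-1633/4750 + E(B) = -1633/4750 + (-22 + 13² - 273/5*13) = -1633*1/4750 + (-22 + 169 - 3549/5) = -1633/4750 - 2814/5 = -2674933/4750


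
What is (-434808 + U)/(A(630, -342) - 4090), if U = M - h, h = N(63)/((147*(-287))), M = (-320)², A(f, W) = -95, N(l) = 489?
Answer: 519405949/6539295 ≈ 79.428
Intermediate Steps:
M = 102400
h = -163/14063 (h = 489/((147*(-287))) = 489/(-42189) = 489*(-1/42189) = -163/14063 ≈ -0.011591)
U = 1440051363/14063 (U = 102400 - 1*(-163/14063) = 102400 + 163/14063 = 1440051363/14063 ≈ 1.0240e+5)
(-434808 + U)/(A(630, -342) - 4090) = (-434808 + 1440051363/14063)/(-95 - 4090) = -4674653541/14063/(-4185) = -4674653541/14063*(-1/4185) = 519405949/6539295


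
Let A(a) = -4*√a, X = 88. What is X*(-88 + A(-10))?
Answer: -7744 - 352*I*√10 ≈ -7744.0 - 1113.1*I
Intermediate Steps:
X*(-88 + A(-10)) = 88*(-88 - 4*I*√10) = -7744 - 352*I*√10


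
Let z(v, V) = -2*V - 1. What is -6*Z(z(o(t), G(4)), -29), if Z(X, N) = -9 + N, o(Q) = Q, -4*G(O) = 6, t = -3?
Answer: 228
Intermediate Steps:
G(O) = -3/2 (G(O) = -¼*6 = -3/2)
z(v, V) = -1 - 2*V
-6*Z(z(o(t), G(4)), -29) = -6*(-9 - 29) = -6*(-38) = 228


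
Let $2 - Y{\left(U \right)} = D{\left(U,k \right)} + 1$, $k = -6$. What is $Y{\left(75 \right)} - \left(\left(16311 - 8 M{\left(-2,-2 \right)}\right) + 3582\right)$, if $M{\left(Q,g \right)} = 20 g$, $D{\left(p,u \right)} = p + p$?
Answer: $-20362$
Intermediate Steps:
$D{\left(p,u \right)} = 2 p$
$Y{\left(U \right)} = 1 - 2 U$ ($Y{\left(U \right)} = 2 - \left(2 U + 1\right) = 2 - \left(1 + 2 U\right) = 1 - 2 U$)
$Y{\left(75 \right)} - \left(\left(16311 - 8 M{\left(-2,-2 \right)}\right) + 3582\right) = \left(1 - 150\right) - \left(\left(16311 - 8 \cdot 20 \left(-2\right)\right) + 3582\right) = \left(1 - 150\right) - \left(\left(16311 - -320\right) + 3582\right) = -149 - \left(\left(16311 + 320\right) + 3582\right) = -149 - \left(16631 + 3582\right) = -149 - 20213 = -20362$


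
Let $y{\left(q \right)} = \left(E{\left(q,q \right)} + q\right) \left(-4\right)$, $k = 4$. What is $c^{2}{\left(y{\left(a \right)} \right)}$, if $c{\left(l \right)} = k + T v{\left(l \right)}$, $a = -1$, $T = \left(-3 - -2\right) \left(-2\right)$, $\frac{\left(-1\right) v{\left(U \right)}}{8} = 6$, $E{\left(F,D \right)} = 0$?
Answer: $8464$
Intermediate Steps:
$v{\left(U \right)} = -48$ ($v{\left(U \right)} = \left(-8\right) 6 = -48$)
$T = 2$ ($T = \left(-3 + 2\right) \left(-2\right) = \left(-1\right) \left(-2\right) = 2$)
$y{\left(q \right)} = - 4 q$ ($y{\left(q \right)} = \left(0 + q\right) \left(-4\right) = q \left(-4\right) = - 4 q$)
$c{\left(l \right)} = -92$ ($c{\left(l \right)} = 4 + 2 \left(-48\right) = 4 - 96 = -92$)
$c^{2}{\left(y{\left(a \right)} \right)} = \left(-92\right)^{2} = 8464$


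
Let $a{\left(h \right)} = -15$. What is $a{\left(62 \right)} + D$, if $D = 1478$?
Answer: $1463$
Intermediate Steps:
$a{\left(62 \right)} + D = -15 + 1478 = 1463$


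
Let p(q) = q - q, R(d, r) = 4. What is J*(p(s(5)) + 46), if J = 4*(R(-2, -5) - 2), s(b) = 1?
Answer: 368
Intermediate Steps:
p(q) = 0
J = 8 (J = 4*(4 - 2) = 4*2 = 8)
J*(p(s(5)) + 46) = 8*(0 + 46) = 8*46 = 368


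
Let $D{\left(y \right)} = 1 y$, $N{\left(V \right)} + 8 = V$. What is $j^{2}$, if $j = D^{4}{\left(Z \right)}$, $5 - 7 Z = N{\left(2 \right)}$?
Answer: $\frac{214358881}{5764801} \approx 37.184$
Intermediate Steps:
$N{\left(V \right)} = -8 + V$
$Z = \frac{11}{7}$ ($Z = \frac{5}{7} - \frac{-8 + 2}{7} = \frac{5}{7} - - \frac{6}{7} = \frac{5}{7} + \frac{6}{7} = \frac{11}{7} \approx 1.5714$)
$D{\left(y \right)} = y$
$j = \frac{14641}{2401}$ ($j = \left(\frac{11}{7}\right)^{4} = \frac{14641}{2401} \approx 6.0979$)
$j^{2} = \left(\frac{14641}{2401}\right)^{2} = \frac{214358881}{5764801}$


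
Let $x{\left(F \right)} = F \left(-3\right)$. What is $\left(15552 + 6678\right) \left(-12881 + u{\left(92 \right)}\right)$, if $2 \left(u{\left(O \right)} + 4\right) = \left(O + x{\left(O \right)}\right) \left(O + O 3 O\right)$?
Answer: $-52405290990$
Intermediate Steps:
$x{\left(F \right)} = - 3 F$
$u{\left(O \right)} = -4 - O \left(O + 3 O^{2}\right)$ ($u{\left(O \right)} = -4 + \frac{\left(O - 3 O\right) \left(O + O 3 O\right)}{2} = -4 + \frac{- 2 O \left(O + 3 O O\right)}{2} = -4 + \frac{- 2 O \left(O + 3 O^{2}\right)}{2} = -4 + \frac{\left(-2\right) O \left(O + 3 O^{2}\right)}{2} = -4 - O \left(O + 3 O^{2}\right)$)
$\left(15552 + 6678\right) \left(-12881 + u{\left(92 \right)}\right) = \left(15552 + 6678\right) \left(-12881 - \left(8468 + 2336064\right)\right) = 22230 \left(-12881 - 2344532\right) = 22230 \left(-2357413\right) = -52405290990$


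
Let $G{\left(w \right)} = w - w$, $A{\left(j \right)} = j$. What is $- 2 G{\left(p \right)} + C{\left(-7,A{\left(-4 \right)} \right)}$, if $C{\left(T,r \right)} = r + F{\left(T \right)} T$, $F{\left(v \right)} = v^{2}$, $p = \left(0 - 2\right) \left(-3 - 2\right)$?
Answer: $-347$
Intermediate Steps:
$p = 10$ ($p = \left(-2\right) \left(-5\right) = 10$)
$G{\left(w \right)} = 0$
$C{\left(T,r \right)} = r + T^{3}$ ($C{\left(T,r \right)} = r + T^{2} T = r + T^{3}$)
$- 2 G{\left(p \right)} + C{\left(-7,A{\left(-4 \right)} \right)} = \left(-2\right) 0 + \left(-4 + \left(-7\right)^{3}\right) = 0 - 347 = -347$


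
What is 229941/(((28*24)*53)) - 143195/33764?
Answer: 221974567/100211552 ≈ 2.2151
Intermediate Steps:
229941/(((28*24)*53)) - 143195/33764 = 229941/((672*53)) - 143195*1/33764 = 229941/35616 - 143195/33764 = 229941*(1/35616) - 143195/33764 = 76647/11872 - 143195/33764 = 221974567/100211552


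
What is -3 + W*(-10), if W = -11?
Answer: 107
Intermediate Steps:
-3 + W*(-10) = -3 - 11*(-10) = -3 + 110 = 107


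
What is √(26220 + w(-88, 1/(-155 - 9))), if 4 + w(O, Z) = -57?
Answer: √26159 ≈ 161.74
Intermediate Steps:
w(O, Z) = -61 (w(O, Z) = -4 - 57 = -61)
√(26220 + w(-88, 1/(-155 - 9))) = √(26220 - 61) = √26159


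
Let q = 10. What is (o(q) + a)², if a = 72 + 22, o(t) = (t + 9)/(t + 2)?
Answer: 1315609/144 ≈ 9136.2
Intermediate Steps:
o(t) = (9 + t)/(2 + t)
a = 94
(o(q) + a)² = ((9 + 10)/(2 + 10) + 94)² = (19/12 + 94)² = (1147/12)² = 1315609/144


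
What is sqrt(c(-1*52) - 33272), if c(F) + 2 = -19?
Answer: 13*I*sqrt(197) ≈ 182.46*I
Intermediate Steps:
c(F) = -21 (c(F) = -2 - 19 = -21)
sqrt(c(-1*52) - 33272) = sqrt(-21 - 33272) = sqrt(-33293) = 13*I*sqrt(197)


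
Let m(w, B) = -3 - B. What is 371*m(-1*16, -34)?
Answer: 11501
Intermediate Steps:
371*m(-1*16, -34) = 371*(-3 - 1*(-34)) = 371*(-3 + 34) = 371*31 = 11501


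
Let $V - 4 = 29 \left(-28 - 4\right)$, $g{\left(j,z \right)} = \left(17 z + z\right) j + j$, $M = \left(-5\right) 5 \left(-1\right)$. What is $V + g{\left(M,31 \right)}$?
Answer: $13051$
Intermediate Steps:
$M = 25$ ($M = \left(-25\right) \left(-1\right) = 25$)
$g{\left(j,z \right)} = j + 18 j z$ ($g{\left(j,z \right)} = 18 z j + j = 18 j z + j = j + 18 j z$)
$V = -924$ ($V = 4 + 29 \left(-28 - 4\right) = 4 + 29 \left(-32\right) = 4 - 928 = -924$)
$V + g{\left(M,31 \right)} = -924 + 25 \left(1 + 18 \cdot 31\right) = -924 + 25 \left(1 + 558\right) = -924 + 25 \cdot 559 = -924 + 13975 = 13051$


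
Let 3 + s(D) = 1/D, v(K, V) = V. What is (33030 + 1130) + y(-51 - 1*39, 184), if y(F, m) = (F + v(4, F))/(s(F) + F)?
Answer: 285969560/8371 ≈ 34162.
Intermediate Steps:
s(D) = -3 + 1/D
y(F, m) = 2*F/(-3 + F + 1/F) (y(F, m) = (F + F)/((-3 + 1/F) + F) = (2*F)/(-3 + F + 1/F) = 2*F/(-3 + F + 1/F))
(33030 + 1130) + y(-51 - 1*39, 184) = (33030 + 1130) + 2*(-51 - 1*39)**2/(1 + (-51 - 1*39)*(-3 + (-51 - 1*39))) = 34160 + 2*(-51 - 39)**2/(1 + (-51 - 39)*(-3 + (-51 - 39))) = 34160 + 2*(-90)**2/(1 - 90*(-3 - 90)) = 34160 + 2*8100/(1 - 90*(-93)) = 34160 + 2*8100/(1 + 8370) = 34160 + 2*8100/8371 = 34160 + 2*8100*(1/8371) = 34160 + 16200/8371 = 285969560/8371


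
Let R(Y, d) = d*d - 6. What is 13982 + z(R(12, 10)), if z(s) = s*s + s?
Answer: 22912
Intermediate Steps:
R(Y, d) = -6 + d**2 (R(Y, d) = d**2 - 6 = -6 + d**2)
z(s) = s + s**2 (z(s) = s**2 + s = s + s**2)
13982 + z(R(12, 10)) = 13982 + (-6 + 10**2)*(1 + (-6 + 10**2)) = 13982 + (-6 + 100)*(1 + (-6 + 100)) = 13982 + 94*(1 + 94) = 13982 + 94*95 = 13982 + 8930 = 22912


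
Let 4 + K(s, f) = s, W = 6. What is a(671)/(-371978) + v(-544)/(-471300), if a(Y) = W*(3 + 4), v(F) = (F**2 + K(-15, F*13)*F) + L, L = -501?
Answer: -56879939819/87656615700 ≈ -0.64890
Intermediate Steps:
K(s, f) = -4 + s
v(F) = -501 + F**2 - 19*F (v(F) = (F**2 + (-4 - 15)*F) - 501 = (F**2 - 19*F) - 501 = -501 + F**2 - 19*F)
a(Y) = 42 (a(Y) = 6*(3 + 4) = 6*7 = 42)
a(671)/(-371978) + v(-544)/(-471300) = 42/(-371978) + (-501 + (-544)**2 - 19*(-544))/(-471300) = 42*(-1/371978) + (-501 + 295936 + 10336)*(-1/471300) = -21/185989 + 305771*(-1/471300) = -21/185989 - 305771/471300 = -56879939819/87656615700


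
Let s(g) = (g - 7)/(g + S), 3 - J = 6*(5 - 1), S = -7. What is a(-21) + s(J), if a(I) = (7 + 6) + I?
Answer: -7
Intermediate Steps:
a(I) = 13 + I
J = -21 (J = 3 - 6*(5 - 1) = 3 - 6*4 = 3 - 1*24 = 3 - 24 = -21)
s(g) = 1 (s(g) = (g - 7)/(g - 7) = (-7 + g)/(-7 + g) = 1)
a(-21) + s(J) = (13 - 21) + 1 = -8 + 1 = -7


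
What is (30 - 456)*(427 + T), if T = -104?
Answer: -137598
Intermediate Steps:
(30 - 456)*(427 + T) = (30 - 456)*(427 - 104) = -426*323 = -137598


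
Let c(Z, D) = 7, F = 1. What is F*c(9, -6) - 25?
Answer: -18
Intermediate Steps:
F*c(9, -6) - 25 = 1*7 - 25 = 7 - 25 = -18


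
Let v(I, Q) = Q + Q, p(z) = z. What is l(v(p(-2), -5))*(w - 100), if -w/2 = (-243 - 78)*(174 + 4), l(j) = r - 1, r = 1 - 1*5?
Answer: -570880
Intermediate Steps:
r = -4 (r = 1 - 5 = -4)
v(I, Q) = 2*Q
l(j) = -5 (l(j) = -4 - 1 = -5)
w = 114276 (w = -2*(-243 - 78)*(174 + 4) = -(-642)*178 = -2*(-57138) = 114276)
l(v(p(-2), -5))*(w - 100) = -5*(114276 - 100) = -5*114176 = -570880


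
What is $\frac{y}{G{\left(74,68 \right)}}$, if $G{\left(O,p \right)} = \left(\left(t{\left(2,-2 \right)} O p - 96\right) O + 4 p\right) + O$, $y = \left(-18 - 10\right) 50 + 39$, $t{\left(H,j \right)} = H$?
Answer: $- \frac{1361}{737978} \approx -0.0018442$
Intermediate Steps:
$y = -1361$ ($y = \left(-28\right) 50 + 39 = -1400 + 39 = -1361$)
$G{\left(O,p \right)} = O + 4 p + O \left(-96 + 2 O p\right)$ ($G{\left(O,p \right)} = \left(\left(2 O p - 96\right) O + 4 p\right) + O = \left(\left(-96 + 2 O p\right) O + 4 p\right) + O = \left(O \left(-96 + 2 O p\right) + 4 p\right) + O = \left(4 p + O \left(-96 + 2 O p\right)\right) + O = O + 4 p + O \left(-96 + 2 O p\right)$)
$\frac{y}{G{\left(74,68 \right)}} = - \frac{1361}{\left(-95\right) 74 + 4 \cdot 68 + 2 \cdot 68 \cdot 74^{2}} = - \frac{1361}{-7030 + 272 + 2 \cdot 68 \cdot 5476} = - \frac{1361}{-7030 + 272 + 744736} = - \frac{1361}{737978}$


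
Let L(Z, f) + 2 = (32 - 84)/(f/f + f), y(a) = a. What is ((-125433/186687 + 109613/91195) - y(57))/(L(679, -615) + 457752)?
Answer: -10931428994069/88611104339580420 ≈ -0.00012336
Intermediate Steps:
L(Z, f) = -2 - 52/(1 + f) (L(Z, f) = -2 + (32 - 84)/(f/f + f) = -2 - 52/(1 + f))
((-125433/186687 + 109613/91195) - y(57))/(L(679, -615) + 457752) = ((-125433/186687 + 109613/91195) - 1*57)/(2*(-27 - 1*(-615))/(1 - 615) + 457752) = ((-125433*1/186687 + 109613*(1/91195)) - 57)/(2*(-27 + 615)/(-614) + 457752) = ((-13937/20743 + 109613/91195) - 57)/(2*(-1/614)*588 + 457752) = (1002717744/1891657885 - 57)/(-588/307 + 457752) = -106821781701/(1891657885*140529276/307) = -106821781701/1891657885*307/140529276 = -10931428994069/88611104339580420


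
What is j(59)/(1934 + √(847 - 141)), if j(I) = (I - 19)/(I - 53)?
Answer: 3868/1121895 - 2*√706/1121895 ≈ 0.0034004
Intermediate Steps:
j(I) = (-19 + I)/(-53 + I)
j(59)/(1934 + √(847 - 141)) = ((-19 + 59)/(-53 + 59))/(1934 + √(847 - 141)) = (40/6)/(1934 + √706) = ((⅙)*40)/(1934 + √706) = 20/(3*(1934 + √706))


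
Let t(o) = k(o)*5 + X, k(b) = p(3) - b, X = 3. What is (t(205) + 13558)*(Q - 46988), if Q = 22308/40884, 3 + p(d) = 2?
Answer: -2006040886467/3407 ≈ -5.8880e+8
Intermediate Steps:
p(d) = -1 (p(d) = -3 + 2 = -1)
Q = 1859/3407 (Q = 22308*(1/40884) = 1859/3407 ≈ 0.54564)
k(b) = -1 - b
t(o) = -2 - 5*o (t(o) = (-1 - o)*5 + 3 = (-5 - 5*o) + 3 = -2 - 5*o)
(t(205) + 13558)*(Q - 46988) = ((-2 - 5*205) + 13558)*(1859/3407 - 46988) = ((-2 - 1025) + 13558)*(-160086257/3407) = (-1027 + 13558)*(-160086257/3407) = 12531*(-160086257/3407) = -2006040886467/3407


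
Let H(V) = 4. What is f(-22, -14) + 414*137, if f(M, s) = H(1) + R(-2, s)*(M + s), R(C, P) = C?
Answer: 56794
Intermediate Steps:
f(M, s) = 4 - 2*M - 2*s (f(M, s) = 4 - 2*(M + s) = 4 + (-2*M - 2*s) = 4 - 2*M - 2*s)
f(-22, -14) + 414*137 = (4 - 2*(-22) - 2*(-14)) + 414*137 = (4 + 44 + 28) + 56718 = 76 + 56718 = 56794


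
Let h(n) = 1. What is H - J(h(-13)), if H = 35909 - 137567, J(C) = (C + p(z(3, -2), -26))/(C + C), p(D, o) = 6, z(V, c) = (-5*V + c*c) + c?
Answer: -203323/2 ≈ -1.0166e+5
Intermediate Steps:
z(V, c) = c + c**2 - 5*V (z(V, c) = (-5*V + c**2) + c = (c**2 - 5*V) + c = c + c**2 - 5*V)
J(C) = (6 + C)/(2*C) (J(C) = (C + 6)/(C + C) = (6 + C)/((2*C)) = (6 + C)*(1/(2*C)) = (6 + C)/(2*C))
H = -101658
H - J(h(-13)) = -101658 - (6 + 1)/(2*1) = -101658 - 7/2 = -203323/2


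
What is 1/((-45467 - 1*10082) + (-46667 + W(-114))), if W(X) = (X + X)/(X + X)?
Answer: -1/102215 ≈ -9.7833e-6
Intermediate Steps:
W(X) = 1 (W(X) = (2*X)/((2*X)) = (2*X)*(1/(2*X)) = 1)
1/((-45467 - 1*10082) + (-46667 + W(-114))) = 1/((-45467 - 1*10082) + (-46667 + 1)) = 1/((-45467 - 10082) - 46666) = 1/(-55549 - 46666) = 1/(-102215) = -1/102215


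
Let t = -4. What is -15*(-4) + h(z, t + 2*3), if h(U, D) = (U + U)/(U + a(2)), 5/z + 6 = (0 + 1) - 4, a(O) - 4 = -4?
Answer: 62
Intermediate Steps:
a(O) = 0 (a(O) = 4 - 4 = 0)
z = -5/9 (z = 5/(-6 + ((0 + 1) - 4)) = 5/(-6 + (1 - 4)) = 5/(-6 - 3) = 5/(-9) = 5*(-1/9) = -5/9 ≈ -0.55556)
h(U, D) = 2 (h(U, D) = (U + U)/(U + 0) = (2*U)/U = 2)
-15*(-4) + h(z, t + 2*3) = -15*(-4) + 2 = 60 + 2 = 62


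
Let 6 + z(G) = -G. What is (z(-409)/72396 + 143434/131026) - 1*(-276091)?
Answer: 1309471465276139/4742879148 ≈ 2.7609e+5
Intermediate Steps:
z(G) = -6 - G
(z(-409)/72396 + 143434/131026) - 1*(-276091) = ((-6 - 1*(-409))/72396 + 143434/131026) - 1*(-276091) = ((-6 + 409)*(1/72396) + 143434*(1/131026)) + 276091 = (403*(1/72396) + 71717/65513) + 276091 = (403/72396 + 71717/65513) + 276091 = 5218425671/4742879148 + 276091 = 1309471465276139/4742879148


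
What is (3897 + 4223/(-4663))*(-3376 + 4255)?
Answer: 15969221952/4663 ≈ 3.4247e+6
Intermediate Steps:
(3897 + 4223/(-4663))*(-3376 + 4255) = (3897 + 4223*(-1/4663))*879 = (3897 - 4223/4663)*879 = (18167488/4663)*879 = 15969221952/4663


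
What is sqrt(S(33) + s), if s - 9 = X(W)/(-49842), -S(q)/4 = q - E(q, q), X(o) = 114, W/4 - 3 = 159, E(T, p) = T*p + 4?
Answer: 2*sqrt(8144649838)/2769 ≈ 65.184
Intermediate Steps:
E(T, p) = 4 + T*p
W = 648 (W = 12 + 4*159 = 12 + 636 = 648)
S(q) = 16 - 4*q + 4*q**2 (S(q) = -4*(q - (4 + q*q)) = -4*(q - (4 + q**2)) = -4*(q + (-4 - q**2)) = -4*(-4 + q - q**2) = 16 - 4*q + 4*q**2)
s = 74744/8307 (s = 9 + 114/(-49842) = 9 + 114*(-1/49842) = 9 - 19/8307 = 74744/8307 ≈ 8.9977)
sqrt(S(33) + s) = sqrt((16 - 4*33 + 4*33**2) + 74744/8307) = sqrt((16 - 132 + 4*1089) + 74744/8307) = sqrt((16 - 132 + 4356) + 74744/8307) = sqrt(4240 + 74744/8307) = sqrt(35296424/8307) = 2*sqrt(8144649838)/2769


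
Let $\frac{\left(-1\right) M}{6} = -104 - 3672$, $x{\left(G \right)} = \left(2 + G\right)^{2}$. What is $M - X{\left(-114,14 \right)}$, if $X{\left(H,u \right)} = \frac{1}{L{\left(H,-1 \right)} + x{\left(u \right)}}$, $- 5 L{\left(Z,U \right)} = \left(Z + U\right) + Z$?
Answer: $\frac{34187899}{1509} \approx 22656.0$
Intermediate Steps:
$L{\left(Z,U \right)} = - \frac{2 Z}{5} - \frac{U}{5}$ ($L{\left(Z,U \right)} = - \frac{\left(Z + U\right) + Z}{5} = - \frac{\left(U + Z\right) + Z}{5} = - \frac{U + 2 Z}{5} = - \frac{2 Z}{5} - \frac{U}{5}$)
$M = 22656$ ($M = - 6 \left(-104 - 3672\right) = \left(-6\right) \left(-3776\right) = 22656$)
$X{\left(H,u \right)} = \frac{1}{\frac{1}{5} + \left(2 + u\right)^{2} - \frac{2 H}{5}}$ ($X{\left(H,u \right)} = \frac{1}{\left(- \frac{2 H}{5} - - \frac{1}{5}\right) + \left(2 + u\right)^{2}} = \frac{1}{\left(- \frac{2 H}{5} + \frac{1}{5}\right) + \left(2 + u\right)^{2}} = \frac{1}{\left(\frac{1}{5} - \frac{2 H}{5}\right) + \left(2 + u\right)^{2}} = \frac{1}{\frac{1}{5} + \left(2 + u\right)^{2} - \frac{2 H}{5}}$)
$M - X{\left(-114,14 \right)} = 22656 - \frac{5}{1 - -228 + 5 \left(2 + 14\right)^{2}} = 22656 - \frac{5}{1 + 228 + 5 \cdot 16^{2}} = 22656 - \frac{5}{1 + 228 + 5 \cdot 256} = 22656 - \frac{5}{1 + 228 + 1280} = 22656 - \frac{5}{1509} = \frac{34187899}{1509}$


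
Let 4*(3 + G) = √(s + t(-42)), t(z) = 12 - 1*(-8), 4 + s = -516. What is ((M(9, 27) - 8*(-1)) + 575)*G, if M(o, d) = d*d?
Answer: -3936 + 3280*I*√5 ≈ -3936.0 + 7334.3*I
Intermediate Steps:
M(o, d) = d²
s = -520 (s = -4 - 516 = -520)
t(z) = 20 (t(z) = 12 + 8 = 20)
G = -3 + 5*I*√5/2 (G = -3 + √(-520 + 20)/4 = -3 + √(-500)/4 = -3 + (10*I*√5)/4 = -3 + 5*I*√5/2 ≈ -3.0 + 5.5902*I)
((M(9, 27) - 8*(-1)) + 575)*G = ((27² - 8*(-1)) + 575)*(-3 + 5*I*√5/2) = ((729 + 8) + 575)*(-3 + 5*I*√5/2) = (737 + 575)*(-3 + 5*I*√5/2) = 1312*(-3 + 5*I*√5/2) = -3936 + 3280*I*√5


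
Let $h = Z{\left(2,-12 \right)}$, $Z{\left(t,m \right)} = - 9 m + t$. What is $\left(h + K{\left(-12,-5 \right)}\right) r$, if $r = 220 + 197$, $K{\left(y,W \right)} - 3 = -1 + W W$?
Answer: $57129$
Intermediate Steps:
$K{\left(y,W \right)} = 2 + W^{2}$ ($K{\left(y,W \right)} = 3 + \left(-1 + W W\right) = 3 + \left(-1 + W^{2}\right) = 2 + W^{2}$)
$Z{\left(t,m \right)} = t - 9 m$
$h = 110$ ($h = 2 - -108 = 2 + 108 = 110$)
$r = 417$
$\left(h + K{\left(-12,-5 \right)}\right) r = \left(110 + \left(2 + \left(-5\right)^{2}\right)\right) 417 = \left(110 + \left(2 + 25\right)\right) 417 = \left(110 + 27\right) 417 = 137 \cdot 417 = 57129$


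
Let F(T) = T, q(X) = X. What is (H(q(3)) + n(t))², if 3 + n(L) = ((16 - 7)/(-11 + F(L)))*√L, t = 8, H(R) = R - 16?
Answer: 328 + 192*√2 ≈ 599.53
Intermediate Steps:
H(R) = -16 + R
n(L) = -3 + 9*√L/(-11 + L) (n(L) = -3 + ((16 - 7)/(-11 + L))*√L = -3 + (9/(-11 + L))*√L = -3 + 9*√L/(-11 + L))
(H(q(3)) + n(t))² = ((-16 + 3) + 3*(11 - 1*8 + 3*√8)/(-11 + 8))² = (-13 + 3*(11 - 8 + 3*(2*√2))/(-3))² = (-13 + 3*(-⅓)*(11 - 8 + 6*√2))² = (-13 + 3*(-⅓)*(3 + 6*√2))² = (-13 + (-3 - 6*√2))² = (-16 - 6*√2)²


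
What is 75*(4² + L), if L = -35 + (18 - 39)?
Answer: -3000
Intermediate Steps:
L = -56 (L = -35 - 21 = -56)
75*(4² + L) = 75*(4² - 56) = 75*(16 - 56) = 75*(-40) = -3000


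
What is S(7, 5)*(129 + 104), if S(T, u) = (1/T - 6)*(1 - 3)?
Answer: 19106/7 ≈ 2729.4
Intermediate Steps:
S(T, u) = 12 - 2/T (S(T, u) = (-6 + 1/T)*(-2) = 12 - 2/T)
S(7, 5)*(129 + 104) = (12 - 2/7)*(129 + 104) = (12 - 2*1/7)*233 = (12 - 2/7)*233 = (82/7)*233 = 19106/7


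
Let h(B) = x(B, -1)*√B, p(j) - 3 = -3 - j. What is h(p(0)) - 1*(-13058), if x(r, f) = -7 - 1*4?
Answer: 13058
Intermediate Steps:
x(r, f) = -11 (x(r, f) = -7 - 4 = -11)
p(j) = -j (p(j) = 3 + (-3 - j) = -j)
h(B) = -11*√B
h(p(0)) - 1*(-13058) = -11*√(-1*0) - 1*(-13058) = -11*√0 + 13058 = -11*0 + 13058 = 0 + 13058 = 13058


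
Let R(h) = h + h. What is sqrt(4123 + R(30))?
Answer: sqrt(4183) ≈ 64.676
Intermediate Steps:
R(h) = 2*h
sqrt(4123 + R(30)) = sqrt(4123 + 2*30) = sqrt(4123 + 60) = sqrt(4183)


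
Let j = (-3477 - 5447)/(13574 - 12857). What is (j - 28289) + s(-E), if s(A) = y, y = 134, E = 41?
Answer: -20196059/717 ≈ -28167.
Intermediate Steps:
s(A) = 134
j = -8924/717 ≈ -12.446
(j - 28289) + s(-E) = (-8924/717 - 28289) + 134 = -20292137/717 + 134 = -20196059/717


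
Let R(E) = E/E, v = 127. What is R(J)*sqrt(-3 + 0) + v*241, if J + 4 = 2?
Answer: 30607 + I*sqrt(3) ≈ 30607.0 + 1.732*I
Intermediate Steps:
J = -2 (J = -4 + 2 = -2)
R(E) = 1
R(J)*sqrt(-3 + 0) + v*241 = 1*sqrt(-3 + 0) + 127*241 = 1*sqrt(-3) + 30607 = 1*(I*sqrt(3)) + 30607 = I*sqrt(3) + 30607 = 30607 + I*sqrt(3)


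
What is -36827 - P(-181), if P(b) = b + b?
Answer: -36465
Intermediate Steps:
P(b) = 2*b
-36827 - P(-181) = -36827 - 2*(-181) = -36827 - 1*(-362) = -36827 + 362 = -36465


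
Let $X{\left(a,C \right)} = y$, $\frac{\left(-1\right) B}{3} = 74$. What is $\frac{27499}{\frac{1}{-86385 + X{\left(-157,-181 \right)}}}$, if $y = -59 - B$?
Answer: $-2371018778$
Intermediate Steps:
$B = -222$ ($B = \left(-3\right) 74 = -222$)
$y = 163$ ($y = -59 - -222 = -59 + 222 = 163$)
$X{\left(a,C \right)} = 163$
$\frac{27499}{\frac{1}{-86385 + X{\left(-157,-181 \right)}}} = \frac{27499}{\frac{1}{-86385 + 163}} = \frac{27499}{\frac{1}{-86222}} = \frac{27499}{- \frac{1}{86222}} = 27499 \left(-86222\right) = -2371018778$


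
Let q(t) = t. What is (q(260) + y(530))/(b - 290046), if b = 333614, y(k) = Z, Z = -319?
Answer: -59/43568 ≈ -0.0013542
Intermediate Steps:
y(k) = -319
(q(260) + y(530))/(b - 290046) = (260 - 319)/(333614 - 290046) = -59/43568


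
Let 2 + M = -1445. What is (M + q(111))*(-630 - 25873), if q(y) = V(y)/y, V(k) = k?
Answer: 38323338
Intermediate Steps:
M = -1447 (M = -2 - 1445 = -1447)
q(y) = 1 (q(y) = y/y = 1)
(M + q(111))*(-630 - 25873) = (-1447 + 1)*(-630 - 25873) = -1446*(-26503) = 38323338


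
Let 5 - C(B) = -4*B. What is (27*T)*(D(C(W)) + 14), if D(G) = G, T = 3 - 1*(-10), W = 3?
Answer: 10881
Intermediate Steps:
T = 13 (T = 3 + 10 = 13)
C(B) = 5 + 4*B (C(B) = 5 - (-4)*B = 5 + 4*B)
(27*T)*(D(C(W)) + 14) = (27*13)*((5 + 4*3) + 14) = 351*((5 + 12) + 14) = 351*(17 + 14) = 351*31 = 10881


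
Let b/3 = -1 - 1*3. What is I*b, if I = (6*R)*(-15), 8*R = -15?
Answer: -2025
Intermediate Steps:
R = -15/8 (R = (⅛)*(-15) = -15/8 ≈ -1.8750)
I = 675/4 (I = (6*(-15/8))*(-15) = -45/4*(-15) = 675/4 ≈ 168.75)
b = -12 (b = 3*(-1 - 1*3) = 3*(-1 - 3) = 3*(-4) = -12)
I*b = (675/4)*(-12) = -2025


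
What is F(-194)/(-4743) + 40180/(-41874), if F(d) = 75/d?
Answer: -293398135/305793858 ≈ -0.95946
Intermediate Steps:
F(-194)/(-4743) + 40180/(-41874) = (75/(-194))/(-4743) + 40180/(-41874) = (75*(-1/194))*(-1/4743) + 40180*(-1/41874) = -75/194*(-1/4743) - 2870/2991 = 25/306714 - 2870/2991 = -293398135/305793858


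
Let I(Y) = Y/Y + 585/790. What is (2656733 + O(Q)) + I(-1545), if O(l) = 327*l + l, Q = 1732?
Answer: 509523257/158 ≈ 3.2248e+6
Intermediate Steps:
I(Y) = 275/158 (I(Y) = 1 + 585*(1/790) = 1 + 117/158 = 275/158)
O(l) = 328*l
(2656733 + O(Q)) + I(-1545) = (2656733 + 328*1732) + 275/158 = (2656733 + 568096) + 275/158 = 3224829 + 275/158 = 509523257/158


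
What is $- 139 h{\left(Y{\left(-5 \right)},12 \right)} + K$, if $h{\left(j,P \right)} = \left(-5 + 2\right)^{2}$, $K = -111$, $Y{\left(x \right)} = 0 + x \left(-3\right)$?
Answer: $-1362$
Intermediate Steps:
$Y{\left(x \right)} = - 3 x$ ($Y{\left(x \right)} = 0 - 3 x = - 3 x$)
$h{\left(j,P \right)} = 9$ ($h{\left(j,P \right)} = \left(-3\right)^{2} = 9$)
$- 139 h{\left(Y{\left(-5 \right)},12 \right)} + K = \left(-139\right) 9 - 111 = -1251 - 111 = -1362$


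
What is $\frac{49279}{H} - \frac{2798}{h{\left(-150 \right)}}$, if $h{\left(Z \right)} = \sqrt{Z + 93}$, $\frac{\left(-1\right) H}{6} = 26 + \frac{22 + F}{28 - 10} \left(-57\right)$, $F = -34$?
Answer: $- \frac{49279}{384} + \frac{2798 i \sqrt{57}}{57} \approx -128.33 + 370.6 i$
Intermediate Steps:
$H = -384$ ($H = - 6 \left(26 + \frac{22 - 34}{28 - 10} \left(-57\right)\right) = - 6 \left(26 + - \frac{12}{18} \left(-57\right)\right) = - 6 \left(26 + \left(-12\right) \frac{1}{18} \left(-57\right)\right) = - 6 \left(26 - -38\right) = - 6 \left(26 + 38\right) = \left(-6\right) 64 = -384$)
$h{\left(Z \right)} = \sqrt{93 + Z}$
$\frac{49279}{H} - \frac{2798}{h{\left(-150 \right)}} = \frac{49279}{-384} - \frac{2798}{\sqrt{93 - 150}} = 49279 \left(- \frac{1}{384}\right) - \frac{2798}{\sqrt{-57}} = - \frac{49279}{384} - \frac{2798}{i \sqrt{57}} = - \frac{49279}{384} - 2798 \left(- \frac{i \sqrt{57}}{57}\right) = - \frac{49279}{384} + \frac{2798 i \sqrt{57}}{57}$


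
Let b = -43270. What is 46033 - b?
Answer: 89303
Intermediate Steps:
46033 - b = 46033 - 1*(-43270) = 46033 + 43270 = 89303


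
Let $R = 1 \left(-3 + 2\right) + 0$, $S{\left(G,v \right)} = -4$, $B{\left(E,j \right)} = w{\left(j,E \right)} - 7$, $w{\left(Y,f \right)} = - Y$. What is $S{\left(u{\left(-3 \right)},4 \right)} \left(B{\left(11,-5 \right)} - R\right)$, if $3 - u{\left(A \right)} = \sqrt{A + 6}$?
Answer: $4$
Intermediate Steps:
$u{\left(A \right)} = 3 - \sqrt{6 + A}$ ($u{\left(A \right)} = 3 - \sqrt{A + 6} = 3 - \sqrt{6 + A}$)
$B{\left(E,j \right)} = -7 - j$ ($B{\left(E,j \right)} = - j - 7 = -7 - j$)
$R = -1$ ($R = 1 \left(-1\right) + 0 = -1 + 0 = -1$)
$S{\left(u{\left(-3 \right)},4 \right)} \left(B{\left(11,-5 \right)} - R\right) = - 4 \left(\left(-7 - -5\right) - -1\right) = - 4 \left(\left(-7 + 5\right) + 1\right) = - 4 \left(-2 + 1\right) = \left(-4\right) \left(-1\right) = 4$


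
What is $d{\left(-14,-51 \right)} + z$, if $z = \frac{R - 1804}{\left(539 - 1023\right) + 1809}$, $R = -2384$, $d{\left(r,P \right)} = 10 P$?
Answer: $- \frac{679938}{1325} \approx -513.16$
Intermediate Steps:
$z = - \frac{4188}{1325}$ ($z = \frac{-2384 - 1804}{\left(539 - 1023\right) + 1809} = - \frac{4188}{\left(539 - 1023\right) + 1809} = - \frac{4188}{-484 + 1809} = - \frac{4188}{1325} \approx -3.1608$)
$d{\left(-14,-51 \right)} + z = 10 \left(-51\right) - \frac{4188}{1325} = -510 - \frac{4188}{1325} = - \frac{679938}{1325}$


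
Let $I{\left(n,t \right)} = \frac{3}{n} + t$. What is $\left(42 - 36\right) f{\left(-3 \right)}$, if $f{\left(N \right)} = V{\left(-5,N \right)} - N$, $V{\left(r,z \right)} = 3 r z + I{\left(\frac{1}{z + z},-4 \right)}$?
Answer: $156$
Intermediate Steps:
$I{\left(n,t \right)} = t + \frac{3}{n}$
$V{\left(r,z \right)} = -4 + 6 z + 3 r z$ ($V{\left(r,z \right)} = 3 r z - \left(4 - \frac{3}{\frac{1}{z + z}}\right) = 3 r z - \left(4 - \frac{3}{\frac{1}{2 z}}\right) = 3 r z - \left(4 - \frac{3}{\frac{1}{2} \frac{1}{z}}\right) = 3 r z + \left(-4 + 3 \cdot 2 z\right) = 3 r z + \left(-4 + 6 z\right) = -4 + 6 z + 3 r z$)
$f{\left(N \right)} = -4 - 10 N$ ($f{\left(N \right)} = \left(-4 + 6 N + 3 \left(-5\right) N\right) - N = \left(-4 + 6 N - 15 N\right) - N = \left(-4 - 9 N\right) - N = -4 - 10 N$)
$\left(42 - 36\right) f{\left(-3 \right)} = \left(42 - 36\right) \left(-4 - -30\right) = 6 \left(-4 + 30\right) = 6 \cdot 26 = 156$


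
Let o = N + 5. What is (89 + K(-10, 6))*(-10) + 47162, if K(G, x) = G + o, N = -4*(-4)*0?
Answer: 46322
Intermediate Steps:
N = 0 (N = 16*0 = 0)
o = 5 (o = 0 + 5 = 5)
K(G, x) = 5 + G (K(G, x) = G + 5 = 5 + G)
(89 + K(-10, 6))*(-10) + 47162 = (89 + (5 - 10))*(-10) + 47162 = (89 - 5)*(-10) + 47162 = 84*(-10) + 47162 = -840 + 47162 = 46322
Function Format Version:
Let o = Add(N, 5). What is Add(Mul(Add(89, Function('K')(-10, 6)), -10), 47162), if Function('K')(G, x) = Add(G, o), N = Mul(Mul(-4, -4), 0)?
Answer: 46322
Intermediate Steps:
N = 0 (N = Mul(16, 0) = 0)
o = 5 (o = Add(0, 5) = 5)
Function('K')(G, x) = Add(5, G) (Function('K')(G, x) = Add(G, 5) = Add(5, G))
Add(Mul(Add(89, Function('K')(-10, 6)), -10), 47162) = Add(Mul(Add(89, Add(5, -10)), -10), 47162) = Add(Mul(Add(89, -5), -10), 47162) = Add(Mul(84, -10), 47162) = Add(-840, 47162) = 46322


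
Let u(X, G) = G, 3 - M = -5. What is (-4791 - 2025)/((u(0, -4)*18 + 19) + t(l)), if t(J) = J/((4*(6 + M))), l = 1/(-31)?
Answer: 11832576/92009 ≈ 128.60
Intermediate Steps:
M = 8 (M = 3 - 1*(-5) = 3 + 5 = 8)
l = -1/31 ≈ -0.032258
t(J) = J/56 (t(J) = J/((4*(6 + 8))) = J/((4*14)) = J/56)
(-4791 - 2025)/((u(0, -4)*18 + 19) + t(l)) = (-4791 - 2025)/((-4*18 + 19) + (1/56)*(-1/31)) = -6816/((-72 + 19) - 1/1736) = -6816/(-53 - 1/1736) = -6816/(-92009/1736) = -6816*(-1736/92009) = 11832576/92009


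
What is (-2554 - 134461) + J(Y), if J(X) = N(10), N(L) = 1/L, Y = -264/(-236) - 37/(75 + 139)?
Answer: -1370149/10 ≈ -1.3702e+5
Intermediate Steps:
Y = 11941/12626 (Y = -264*(-1/236) - 37/214 = 66/59 - 37*1/214 = 66/59 - 37/214 = 11941/12626 ≈ 0.94575)
J(X) = 1/10
(-2554 - 134461) + J(Y) = (-2554 - 134461) + 1/10 = -137015 + 1/10 = -1370149/10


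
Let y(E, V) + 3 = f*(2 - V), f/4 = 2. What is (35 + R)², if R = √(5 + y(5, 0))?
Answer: 1243 + 210*√2 ≈ 1540.0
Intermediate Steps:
f = 8 (f = 4*2 = 8)
y(E, V) = 13 - 8*V (y(E, V) = -3 + 8*(2 - V) = -3 + (16 - 8*V) = 13 - 8*V)
R = 3*√2 (R = √(5 + (13 - 8*0)) = √(5 + (13 + 0)) = √(5 + 13) = √18 = 3*√2 ≈ 4.2426)
(35 + R)² = (35 + 3*√2)²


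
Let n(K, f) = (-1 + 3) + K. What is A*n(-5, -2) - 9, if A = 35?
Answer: -114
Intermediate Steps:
n(K, f) = 2 + K
A*n(-5, -2) - 9 = 35*(2 - 5) - 9 = 35*(-3) - 9 = -105 - 9 = -114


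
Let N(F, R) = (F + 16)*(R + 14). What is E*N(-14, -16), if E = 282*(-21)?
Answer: 23688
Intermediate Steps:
E = -5922
N(F, R) = (14 + R)*(16 + F) (N(F, R) = (16 + F)*(14 + R) = (14 + R)*(16 + F))
E*N(-14, -16) = -5922*(224 + 14*(-14) + 16*(-16) - 14*(-16)) = -5922*(224 - 196 - 256 + 224) = -5922*(-4) = 23688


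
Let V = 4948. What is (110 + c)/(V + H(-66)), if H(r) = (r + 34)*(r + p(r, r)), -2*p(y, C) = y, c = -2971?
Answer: -2861/6004 ≈ -0.47652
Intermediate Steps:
p(y, C) = -y/2
H(r) = r*(34 + r)/2 (H(r) = (r + 34)*(r - r/2) = (34 + r)*(r/2) = r*(34 + r)/2)
(110 + c)/(V + H(-66)) = (110 - 2971)/(4948 + (1/2)*(-66)*(34 - 66)) = -2861/(4948 + (1/2)*(-66)*(-32)) = -2861/(4948 + 1056) = -2861/6004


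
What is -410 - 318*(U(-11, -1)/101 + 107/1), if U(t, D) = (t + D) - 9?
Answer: -3471358/101 ≈ -34370.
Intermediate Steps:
U(t, D) = -9 + D + t (U(t, D) = (D + t) - 9 = -9 + D + t)
-410 - 318*(U(-11, -1)/101 + 107/1) = -410 - 318*((-9 - 1 - 11)/101 + 107/1) = -410 - 318*(-21*1/101 + 107*1) = -410 - 318*(-21/101 + 107) = -410 - 318*10786/101 = -410 - 3429948/101 = -3471358/101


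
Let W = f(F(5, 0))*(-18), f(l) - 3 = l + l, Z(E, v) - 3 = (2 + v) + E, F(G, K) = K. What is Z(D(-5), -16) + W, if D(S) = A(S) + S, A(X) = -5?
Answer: -75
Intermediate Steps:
D(S) = -5 + S
Z(E, v) = 5 + E + v (Z(E, v) = 3 + ((2 + v) + E) = 3 + (2 + E + v) = 5 + E + v)
f(l) = 3 + 2*l (f(l) = 3 + (l + l) = 3 + 2*l)
W = -54 (W = (3 + 2*0)*(-18) = (3 + 0)*(-18) = 3*(-18) = -54)
Z(D(-5), -16) + W = (5 + (-5 - 5) - 16) - 54 = (5 - 10 - 16) - 54 = -21 - 54 = -75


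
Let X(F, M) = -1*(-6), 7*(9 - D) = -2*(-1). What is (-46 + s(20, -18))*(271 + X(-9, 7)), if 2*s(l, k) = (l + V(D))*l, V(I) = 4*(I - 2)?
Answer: 819366/7 ≈ 1.1705e+5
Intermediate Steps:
D = 61/7 (D = 9 - (-2)*(-1)/7 = 9 - ⅐*2 = 9 - 2/7 = 61/7 ≈ 8.7143)
V(I) = -8 + 4*I (V(I) = 4*(-2 + I) = -8 + 4*I)
s(l, k) = l*(188/7 + l)/2 (s(l, k) = ((l + (-8 + 4*(61/7)))*l)/2 = ((l + (-8 + 244/7))*l)/2 = ((l + 188/7)*l)/2 = ((188/7 + l)*l)/2 = (l*(188/7 + l))/2 = l*(188/7 + l)/2)
X(F, M) = 6
(-46 + s(20, -18))*(271 + X(-9, 7)) = (-46 + (1/14)*20*(188 + 7*20))*(271 + 6) = (-46 + (1/14)*20*(188 + 140))*277 = (-46 + (1/14)*20*328)*277 = (-46 + 3280/7)*277 = (2958/7)*277 = 819366/7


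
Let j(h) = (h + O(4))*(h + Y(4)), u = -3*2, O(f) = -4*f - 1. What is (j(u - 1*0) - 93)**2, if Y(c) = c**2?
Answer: 104329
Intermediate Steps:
O(f) = -1 - 4*f
u = -6
j(h) = (-17 + h)*(16 + h) (j(h) = (h + (-1 - 4*4))*(h + 4**2) = (h + (-1 - 16))*(h + 16) = (h - 17)*(16 + h) = (-17 + h)*(16 + h))
(j(u - 1*0) - 93)**2 = ((-272 + (-6 - 1*0)**2 - (-6 - 1*0)) - 93)**2 = ((-272 + (-6 + 0)**2 - (-6 + 0)) - 93)**2 = ((-272 + (-6)**2 - 1*(-6)) - 93)**2 = ((-272 + 36 + 6) - 93)**2 = (-230 - 93)**2 = (-323)**2 = 104329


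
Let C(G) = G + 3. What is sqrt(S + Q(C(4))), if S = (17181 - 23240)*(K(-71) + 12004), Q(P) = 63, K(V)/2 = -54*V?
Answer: I*sqrt(119192585) ≈ 10918.0*I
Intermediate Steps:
C(G) = 3 + G
K(V) = -108*V (K(V) = 2*(-54*V) = -108*V)
S = -119192648 (S = (17181 - 23240)*(-108*(-71) + 12004) = -6059*(7668 + 12004) = -6059*19672 = -119192648)
sqrt(S + Q(C(4))) = sqrt(-119192648 + 63) = sqrt(-119192585) = I*sqrt(119192585)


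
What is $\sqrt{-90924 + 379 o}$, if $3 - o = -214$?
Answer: $i \sqrt{8681} \approx 93.172 i$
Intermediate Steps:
$o = 217$ ($o = 3 - -214 = 3 + 214 = 217$)
$\sqrt{-90924 + 379 o} = \sqrt{-90924 + 379 \cdot 217} = \sqrt{-90924 + 82243} = \sqrt{-8681} = i \sqrt{8681}$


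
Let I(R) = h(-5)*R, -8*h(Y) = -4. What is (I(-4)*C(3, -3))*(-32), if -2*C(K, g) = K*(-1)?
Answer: 96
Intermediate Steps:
h(Y) = ½ (h(Y) = -⅛*(-4) = ½)
C(K, g) = K/2 (C(K, g) = -K*(-1)/2 = -(-1)*K/2 = K/2)
I(R) = R/2
(I(-4)*C(3, -3))*(-32) = (((½)*(-4))*((½)*3))*(-32) = -2*3/2*(-32) = -3*(-32) = 96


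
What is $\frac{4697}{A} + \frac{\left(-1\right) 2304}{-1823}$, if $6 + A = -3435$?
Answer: $- \frac{634567}{6272943} \approx -0.10116$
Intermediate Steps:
$A = -3441$ ($A = -6 - 3435 = -3441$)
$\frac{4697}{A} + \frac{\left(-1\right) 2304}{-1823} = \frac{4697}{-3441} + \frac{\left(-1\right) 2304}{-1823} = 4697 \left(- \frac{1}{3441}\right) - - \frac{2304}{1823} = - \frac{4697}{3441} + \frac{2304}{1823} = - \frac{634567}{6272943}$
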